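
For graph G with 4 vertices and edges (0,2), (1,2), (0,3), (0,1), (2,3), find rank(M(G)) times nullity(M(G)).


r(M) = |V| - c = 4 - 1 = 3.
nullity = |E| - r(M) = 5 - 3 = 2.
Product = 3 * 2 = 6.

6


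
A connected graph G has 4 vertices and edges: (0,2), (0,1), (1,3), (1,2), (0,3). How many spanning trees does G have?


By Kirchhoff's matrix tree theorem, the number of spanning trees equals
the determinant of any cofactor of the Laplacian matrix L.
G has 4 vertices and 5 edges.
Computing the (3 x 3) cofactor determinant gives 8.

8


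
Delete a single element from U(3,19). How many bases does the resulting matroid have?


Deleting e from U(3,19) gives U(3,18) since n > r.
Bases of U(3,18) = C(18,3) = (18 * 17 * 16) / (1 * 2 * 3) = 816.

816


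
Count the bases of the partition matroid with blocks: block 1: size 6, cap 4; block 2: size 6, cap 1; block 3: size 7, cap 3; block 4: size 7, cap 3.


A basis picks exactly ci elements from block i.
Number of bases = product of C(|Si|, ci).
= C(6,4) * C(6,1) * C(7,3) * C(7,3)
= 15 * 6 * 35 * 35
= 110250.

110250


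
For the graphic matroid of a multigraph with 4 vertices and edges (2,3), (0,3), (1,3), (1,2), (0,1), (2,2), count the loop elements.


In a graphic matroid, a loop is a self-loop edge (u,u) with rank 0.
Examining all 6 edges for self-loops...
Self-loops found: (2,2)
Number of loops = 1.

1


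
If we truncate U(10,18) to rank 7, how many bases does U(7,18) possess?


Truncating U(10,18) to rank 7 gives U(7,18).
Bases of U(7,18) are all 7-element subsets of 18 elements.
Number of bases = C(18,7) = 31824.

31824


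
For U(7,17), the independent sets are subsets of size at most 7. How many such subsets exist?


Independent sets of U(7,17) are all subsets of size <= 7.
Count = C(17,0) + C(17,1) + C(17,2) + C(17,3) + C(17,4) + C(17,5) + C(17,6) + C(17,7)
     = 1 + 17 + 136 + 680 + 2380 + 6188 + 12376 + 19448
     = 41226.

41226


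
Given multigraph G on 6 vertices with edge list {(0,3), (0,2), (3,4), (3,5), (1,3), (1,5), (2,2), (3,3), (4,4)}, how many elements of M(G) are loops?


In a graphic matroid, a loop is a self-loop edge (u,u) with rank 0.
Examining all 9 edges for self-loops...
Self-loops found: (2,2), (3,3), (4,4)
Number of loops = 3.

3


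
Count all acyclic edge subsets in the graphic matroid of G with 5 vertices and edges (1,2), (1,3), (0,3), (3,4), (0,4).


An independent set in a graphic matroid is an acyclic edge subset.
G has 5 vertices and 5 edges.
Enumerate all 2^5 = 32 subsets, checking for acyclicity.
Total independent sets = 28.

28


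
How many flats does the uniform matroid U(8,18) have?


Flats of U(8,18): every subset of size < 8 is a flat, plus E itself.
Count = C(18,0) + C(18,1) + C(18,2) + C(18,3) + C(18,4) + C(18,5) + C(18,6) + C(18,7) + 1
     = 1 + 18 + 153 + 816 + 3060 + 8568 + 18564 + 31824 + 1
     = 63005.

63005


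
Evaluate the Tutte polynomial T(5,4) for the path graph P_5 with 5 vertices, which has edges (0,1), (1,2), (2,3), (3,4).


A path on 5 vertices is a tree with 4 edges.
T(x,y) = x^(4) for any tree.
T(5,4) = 5^4 = 625.

625


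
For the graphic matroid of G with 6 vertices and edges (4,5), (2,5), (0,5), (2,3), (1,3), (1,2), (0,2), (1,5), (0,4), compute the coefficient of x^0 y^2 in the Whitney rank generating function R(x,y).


R(x,y) = sum over A in 2^E of x^(r(E)-r(A)) * y^(|A|-r(A)).
G has 6 vertices, 9 edges. r(E) = 5.
Enumerate all 2^9 = 512 subsets.
Count subsets with r(E)-r(A)=0 and |A|-r(A)=2: 34.

34


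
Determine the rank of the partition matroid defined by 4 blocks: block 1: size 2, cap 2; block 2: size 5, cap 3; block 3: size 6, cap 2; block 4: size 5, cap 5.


Rank of a partition matroid = sum of min(|Si|, ci) for each block.
= min(2,2) + min(5,3) + min(6,2) + min(5,5)
= 2 + 3 + 2 + 5
= 12.

12


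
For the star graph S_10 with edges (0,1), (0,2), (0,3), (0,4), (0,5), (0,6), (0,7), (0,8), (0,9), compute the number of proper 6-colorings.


P(tree, k) = k * (k-1)^(9) for any tree on 10 vertices.
P(6) = 6 * 5^9 = 6 * 1953125 = 11718750.

11718750


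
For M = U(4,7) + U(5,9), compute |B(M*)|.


(M1+M2)* = M1* + M2*.
M1* = U(3,7), bases: C(7,3) = 35.
M2* = U(4,9), bases: C(9,4) = 126.
|B(M*)| = 35 * 126 = 4410.

4410


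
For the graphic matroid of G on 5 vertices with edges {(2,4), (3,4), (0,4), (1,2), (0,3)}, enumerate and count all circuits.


A circuit in a graphic matroid = edge set of a simple cycle.
G has 5 vertices and 5 edges.
Enumerating all minimal edge subsets forming cycles...
Total circuits found: 1.

1


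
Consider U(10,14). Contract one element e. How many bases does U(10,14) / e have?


Contracting e from U(10,14) gives U(9,13).
Bases of U(9,13) = (13 choose 9) = 715.

715


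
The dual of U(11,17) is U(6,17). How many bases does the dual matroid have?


The dual of U(r,n) is U(n-r, n) = U(6,17).
Bases of U(6,17) are all (6)-element subsets.
|B(M*)| = (17 choose 6) = 12376.

12376


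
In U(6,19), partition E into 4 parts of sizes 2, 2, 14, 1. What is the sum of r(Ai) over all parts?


r(Ai) = min(|Ai|, 6) for each part.
Sum = min(2,6) + min(2,6) + min(14,6) + min(1,6)
    = 2 + 2 + 6 + 1
    = 11.

11


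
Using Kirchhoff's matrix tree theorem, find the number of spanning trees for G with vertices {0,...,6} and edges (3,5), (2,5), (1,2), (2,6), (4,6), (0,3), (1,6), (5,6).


By Kirchhoff's matrix tree theorem, the number of spanning trees equals
the determinant of any cofactor of the Laplacian matrix L.
G has 7 vertices and 8 edges.
Computing the (6 x 6) cofactor determinant gives 8.

8


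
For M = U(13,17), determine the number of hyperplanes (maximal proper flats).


Hyperplanes of U(13,17) are flats of rank 12.
In a uniform matroid, these are exactly the (12)-element subsets.
Count = C(17,12) = 17! / (12! * 5!) = 6188.

6188


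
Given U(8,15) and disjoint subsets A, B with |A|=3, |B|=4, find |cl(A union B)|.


|A union B| = 3 + 4 = 7 (disjoint).
In U(8,15), cl(S) = S if |S| < 8, else cl(S) = E.
Since 7 < 8, cl(A union B) = A union B.
|cl(A union B)| = 7.

7


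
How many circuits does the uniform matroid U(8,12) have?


In U(8,12), circuits are the (9)-element subsets.
Any set of 9 elements is dependent, and removing any one element gives
an independent set of size 8, so it is a minimal dependent set.
Number of circuits = C(12,9) = 220.

220


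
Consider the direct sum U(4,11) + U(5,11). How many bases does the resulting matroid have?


Bases of a direct sum M1 + M2: |B| = |B(M1)| * |B(M2)|.
|B(U(4,11))| = C(11,4) = 330.
|B(U(5,11))| = C(11,5) = 462.
Total bases = 330 * 462 = 152460.

152460


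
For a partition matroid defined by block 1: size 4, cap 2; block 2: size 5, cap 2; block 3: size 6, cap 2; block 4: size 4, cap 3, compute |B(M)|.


A basis picks exactly ci elements from block i.
Number of bases = product of C(|Si|, ci).
= C(4,2) * C(5,2) * C(6,2) * C(4,3)
= 6 * 10 * 15 * 4
= 3600.

3600


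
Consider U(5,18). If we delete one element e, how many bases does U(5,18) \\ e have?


Deleting e from U(5,18) gives U(5,17) since n > r.
Bases of U(5,17) = C(17,5) = 6188.

6188


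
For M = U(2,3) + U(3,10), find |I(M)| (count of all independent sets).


For a direct sum, |I(M1+M2)| = |I(M1)| * |I(M2)|.
|I(U(2,3))| = sum C(3,k) for k=0..2 = 7.
|I(U(3,10))| = sum C(10,k) for k=0..3 = 176.
Total = 7 * 176 = 1232.

1232


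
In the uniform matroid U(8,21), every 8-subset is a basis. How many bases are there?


Bases of U(8,21) are all 8-element subsets of the 21-element ground set.
Number of bases = C(21,8).
(21 choose 8) = 203490.

203490


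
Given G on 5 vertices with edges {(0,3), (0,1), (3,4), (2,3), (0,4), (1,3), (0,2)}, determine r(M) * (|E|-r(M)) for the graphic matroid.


r(M) = |V| - c = 5 - 1 = 4.
nullity = |E| - r(M) = 7 - 4 = 3.
Product = 4 * 3 = 12.

12


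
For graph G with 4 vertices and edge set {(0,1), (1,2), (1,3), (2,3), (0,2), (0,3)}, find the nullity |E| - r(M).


Cycle rank (nullity) = |E| - r(M) = |E| - (|V| - c).
|E| = 6, |V| = 4, c = 1.
Nullity = 6 - (4 - 1) = 6 - 3 = 3.

3


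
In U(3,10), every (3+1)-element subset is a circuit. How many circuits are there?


In U(3,10), circuits are the (4)-element subsets.
Any set of 4 elements is dependent, and removing any one element gives
an independent set of size 3, so it is a minimal dependent set.
Number of circuits = C(10,4) = 10! / (4! * 6!) = 210.

210


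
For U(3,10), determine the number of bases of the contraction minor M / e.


Contracting e from U(3,10) gives U(2,9).
Bases of U(2,9) = (9 choose 2) = 36.

36


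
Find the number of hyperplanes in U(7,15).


Hyperplanes of U(7,15) are flats of rank 6.
In a uniform matroid, these are exactly the (6)-element subsets.
Count = C(15,6) = 15! / (6! * 9!) = 5005.

5005


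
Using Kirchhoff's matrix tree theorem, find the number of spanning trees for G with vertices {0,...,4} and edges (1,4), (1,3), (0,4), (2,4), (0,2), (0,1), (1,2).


By Kirchhoff's matrix tree theorem, the number of spanning trees equals
the determinant of any cofactor of the Laplacian matrix L.
G has 5 vertices and 7 edges.
Computing the (4 x 4) cofactor determinant gives 16.

16


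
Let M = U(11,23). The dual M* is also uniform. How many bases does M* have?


The dual of U(r,n) is U(n-r, n) = U(12,23).
Bases of U(12,23) are all (12)-element subsets.
|B(M*)| = (23 choose 12) = 1352078.

1352078


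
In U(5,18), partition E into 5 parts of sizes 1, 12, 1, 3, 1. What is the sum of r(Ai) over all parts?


r(Ai) = min(|Ai|, 5) for each part.
Sum = min(1,5) + min(12,5) + min(1,5) + min(3,5) + min(1,5)
    = 1 + 5 + 1 + 3 + 1
    = 11.

11


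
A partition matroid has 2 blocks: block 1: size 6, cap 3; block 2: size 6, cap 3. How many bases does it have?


A basis picks exactly ci elements from block i.
Number of bases = product of C(|Si|, ci).
= C(6,3) * C(6,3)
= 20 * 20
= 400.

400


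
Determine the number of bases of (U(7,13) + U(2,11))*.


(M1+M2)* = M1* + M2*.
M1* = U(6,13), bases: C(13,6) = 1716.
M2* = U(9,11), bases: C(11,9) = 55.
|B(M*)| = 1716 * 55 = 94380.

94380


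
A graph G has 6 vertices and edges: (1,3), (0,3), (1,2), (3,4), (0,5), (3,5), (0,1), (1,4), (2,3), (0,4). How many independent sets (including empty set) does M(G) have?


An independent set in a graphic matroid is an acyclic edge subset.
G has 6 vertices and 10 edges.
Enumerate all 2^10 = 1024 subsets, checking for acyclicity.
Total independent sets = 430.

430


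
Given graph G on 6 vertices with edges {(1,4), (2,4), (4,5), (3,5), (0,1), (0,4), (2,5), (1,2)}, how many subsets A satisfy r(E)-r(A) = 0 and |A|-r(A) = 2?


R(x,y) = sum over A in 2^E of x^(r(E)-r(A)) * y^(|A|-r(A)).
G has 6 vertices, 8 edges. r(E) = 5.
Enumerate all 2^8 = 256 subsets.
Count subsets with r(E)-r(A)=0 and |A|-r(A)=2: 7.

7


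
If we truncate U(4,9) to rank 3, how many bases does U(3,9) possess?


Truncating U(4,9) to rank 3 gives U(3,9).
Bases of U(3,9) are all 3-element subsets of 9 elements.
Number of bases = C(9,3) = 9! / (3! * 6!) = 84.

84


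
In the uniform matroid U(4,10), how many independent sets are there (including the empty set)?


Independent sets of U(4,10) are all subsets of size <= 4.
Count = C(10,0) + C(10,1) + C(10,2) + C(10,3) + C(10,4)
     = 1 + 10 + 45 + 120 + 210
     = 386.

386


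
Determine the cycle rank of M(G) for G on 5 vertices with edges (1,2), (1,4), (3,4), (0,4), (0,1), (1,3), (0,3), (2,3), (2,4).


Cycle rank (nullity) = |E| - r(M) = |E| - (|V| - c).
|E| = 9, |V| = 5, c = 1.
Nullity = 9 - (5 - 1) = 9 - 4 = 5.

5


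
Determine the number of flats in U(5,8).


Flats of U(5,8): every subset of size < 5 is a flat, plus E itself.
Count = (8 choose 0) + (8 choose 1) + (8 choose 2) + (8 choose 3) + (8 choose 4) + 1
     = 1 + 8 + 28 + 56 + 70 + 1
     = 164.

164


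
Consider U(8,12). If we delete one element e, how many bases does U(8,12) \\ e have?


Deleting e from U(8,12) gives U(8,11) since n > r.
Bases of U(8,11) = C(11,8) = 165.

165


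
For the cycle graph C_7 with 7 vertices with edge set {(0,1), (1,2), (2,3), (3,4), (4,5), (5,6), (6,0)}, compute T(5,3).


T(C_7; x,y) = x + x^2 + ... + x^(6) + y.
T(5,3) = 5^1 + 5^2 + 5^3 + 5^4 + 5^5 + 5^6 + 3
= 5 + 25 + 125 + 625 + 3125 + 15625 + 3
= 19533.

19533


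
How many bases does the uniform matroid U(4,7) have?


Bases of U(4,7) are all 4-element subsets of the 7-element ground set.
Number of bases = C(7,4).
C(7,4) = (7 * 6 * 5 * 4) / (1 * 2 * 3 * 4) = 35.

35


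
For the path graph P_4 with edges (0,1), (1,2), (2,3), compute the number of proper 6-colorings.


P(P_4, k) = k * (k-1)^(3).
P(6) = 6 * 5^3 = 6 * 125 = 750.

750


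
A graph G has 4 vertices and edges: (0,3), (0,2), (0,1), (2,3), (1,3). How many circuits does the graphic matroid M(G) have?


A circuit in a graphic matroid = edge set of a simple cycle.
G has 4 vertices and 5 edges.
Enumerating all minimal edge subsets forming cycles...
Total circuits found: 3.

3


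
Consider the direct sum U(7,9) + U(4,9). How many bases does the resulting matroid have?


Bases of a direct sum M1 + M2: |B| = |B(M1)| * |B(M2)|.
|B(U(7,9))| = C(9,7) = 36.
|B(U(4,9))| = C(9,4) = 126.
Total bases = 36 * 126 = 4536.

4536


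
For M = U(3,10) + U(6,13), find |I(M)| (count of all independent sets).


For a direct sum, |I(M1+M2)| = |I(M1)| * |I(M2)|.
|I(U(3,10))| = sum C(10,k) for k=0..3 = 176.
|I(U(6,13))| = sum C(13,k) for k=0..6 = 4096.
Total = 176 * 4096 = 720896.

720896


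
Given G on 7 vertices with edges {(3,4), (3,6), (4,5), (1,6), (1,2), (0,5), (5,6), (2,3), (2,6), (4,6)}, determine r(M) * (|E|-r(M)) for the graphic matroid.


r(M) = |V| - c = 7 - 1 = 6.
nullity = |E| - r(M) = 10 - 6 = 4.
Product = 6 * 4 = 24.

24


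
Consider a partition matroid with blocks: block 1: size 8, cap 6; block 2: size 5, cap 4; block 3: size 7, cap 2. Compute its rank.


Rank of a partition matroid = sum of min(|Si|, ci) for each block.
= min(8,6) + min(5,4) + min(7,2)
= 6 + 4 + 2
= 12.

12


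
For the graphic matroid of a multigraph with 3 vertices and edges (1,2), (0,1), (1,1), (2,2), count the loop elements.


In a graphic matroid, a loop is a self-loop edge (u,u) with rank 0.
Examining all 4 edges for self-loops...
Self-loops found: (1,1), (2,2)
Number of loops = 2.

2


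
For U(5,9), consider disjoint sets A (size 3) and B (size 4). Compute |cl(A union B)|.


|A union B| = 3 + 4 = 7 (disjoint).
In U(5,9), cl(S) = S if |S| < 5, else cl(S) = E.
Since 7 >= 5, cl(A union B) = E.
|cl(A union B)| = 9.

9


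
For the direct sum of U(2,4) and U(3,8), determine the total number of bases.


Bases of a direct sum M1 + M2: |B| = |B(M1)| * |B(M2)|.
|B(U(2,4))| = C(4,2) = 6.
|B(U(3,8))| = C(8,3) = 56.
Total bases = 6 * 56 = 336.

336


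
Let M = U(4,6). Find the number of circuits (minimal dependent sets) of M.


In U(4,6), circuits are the (5)-element subsets.
Any set of 5 elements is dependent, and removing any one element gives
an independent set of size 4, so it is a minimal dependent set.
Number of circuits = (6 choose 5) = 6.

6


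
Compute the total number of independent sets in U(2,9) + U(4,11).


For a direct sum, |I(M1+M2)| = |I(M1)| * |I(M2)|.
|I(U(2,9))| = sum C(9,k) for k=0..2 = 46.
|I(U(4,11))| = sum C(11,k) for k=0..4 = 562.
Total = 46 * 562 = 25852.

25852


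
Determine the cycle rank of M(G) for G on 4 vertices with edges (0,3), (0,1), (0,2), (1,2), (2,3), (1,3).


Cycle rank (nullity) = |E| - r(M) = |E| - (|V| - c).
|E| = 6, |V| = 4, c = 1.
Nullity = 6 - (4 - 1) = 6 - 3 = 3.

3


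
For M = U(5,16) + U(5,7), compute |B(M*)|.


(M1+M2)* = M1* + M2*.
M1* = U(11,16), bases: C(16,11) = 4368.
M2* = U(2,7), bases: C(7,2) = 21.
|B(M*)| = 4368 * 21 = 91728.

91728


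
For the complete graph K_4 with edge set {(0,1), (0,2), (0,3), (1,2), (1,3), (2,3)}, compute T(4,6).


T(K_4; x,y) = x^3 + 3x^2 + 4xy + 2x + y^3 + 3y^2 + 2y.
Substituting x=4, y=6:
= 64 + 48 + 96 + 8 + 216 + 108 + 12
= 552.

552


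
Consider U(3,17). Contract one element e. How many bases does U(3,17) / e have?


Contracting e from U(3,17) gives U(2,16).
Bases of U(2,16) = C(16,2) = (16 * 15) / (1 * 2) = 120.

120


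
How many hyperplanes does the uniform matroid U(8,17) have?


Hyperplanes of U(8,17) are flats of rank 7.
In a uniform matroid, these are exactly the (7)-element subsets.
Count = (17 choose 7) = 19448.

19448


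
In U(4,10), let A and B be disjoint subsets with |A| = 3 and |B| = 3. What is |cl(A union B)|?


|A union B| = 3 + 3 = 6 (disjoint).
In U(4,10), cl(S) = S if |S| < 4, else cl(S) = E.
Since 6 >= 4, cl(A union B) = E.
|cl(A union B)| = 10.

10


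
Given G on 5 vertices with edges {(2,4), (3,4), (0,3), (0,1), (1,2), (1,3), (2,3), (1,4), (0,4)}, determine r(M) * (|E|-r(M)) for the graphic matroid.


r(M) = |V| - c = 5 - 1 = 4.
nullity = |E| - r(M) = 9 - 4 = 5.
Product = 4 * 5 = 20.

20


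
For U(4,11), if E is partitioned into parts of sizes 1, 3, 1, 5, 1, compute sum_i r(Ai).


r(Ai) = min(|Ai|, 4) for each part.
Sum = min(1,4) + min(3,4) + min(1,4) + min(5,4) + min(1,4)
    = 1 + 3 + 1 + 4 + 1
    = 10.

10


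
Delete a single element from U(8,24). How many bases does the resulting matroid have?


Deleting e from U(8,24) gives U(8,23) since n > r.
Bases of U(8,23) = (23 choose 8) = 490314.

490314


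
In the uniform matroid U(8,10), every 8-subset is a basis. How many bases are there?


Bases of U(8,10) are all 8-element subsets of the 10-element ground set.
Number of bases = C(10,8).
(10 choose 8) = 45.

45


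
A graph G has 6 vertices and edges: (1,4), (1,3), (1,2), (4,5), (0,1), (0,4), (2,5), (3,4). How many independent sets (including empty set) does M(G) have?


An independent set in a graphic matroid is an acyclic edge subset.
G has 6 vertices and 8 edges.
Enumerate all 2^8 = 256 subsets, checking for acyclicity.
Total independent sets = 177.

177


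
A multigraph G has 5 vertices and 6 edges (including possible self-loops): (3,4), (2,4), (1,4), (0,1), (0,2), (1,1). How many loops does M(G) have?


In a graphic matroid, a loop is a self-loop edge (u,u) with rank 0.
Examining all 6 edges for self-loops...
Self-loops found: (1,1)
Number of loops = 1.

1


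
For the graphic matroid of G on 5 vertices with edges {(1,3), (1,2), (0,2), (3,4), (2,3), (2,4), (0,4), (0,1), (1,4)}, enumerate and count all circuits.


A circuit in a graphic matroid = edge set of a simple cycle.
G has 5 vertices and 9 edges.
Enumerating all minimal edge subsets forming cycles...
Total circuits found: 22.

22


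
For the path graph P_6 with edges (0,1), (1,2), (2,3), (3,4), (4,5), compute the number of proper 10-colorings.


P(P_6, k) = k * (k-1)^(5).
P(10) = 10 * 9^5 = 10 * 59049 = 590490.

590490


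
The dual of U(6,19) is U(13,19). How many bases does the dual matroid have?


The dual of U(r,n) is U(n-r, n) = U(13,19).
Bases of U(13,19) are all (13)-element subsets.
|B(M*)| = (19 choose 13) = 27132.

27132


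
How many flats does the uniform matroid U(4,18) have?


Flats of U(4,18): every subset of size < 4 is a flat, plus E itself.
Count = (18 choose 0) + (18 choose 1) + (18 choose 2) + (18 choose 3) + 1
     = 1 + 18 + 153 + 816 + 1
     = 989.

989


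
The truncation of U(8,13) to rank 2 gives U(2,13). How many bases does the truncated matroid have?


Truncating U(8,13) to rank 2 gives U(2,13).
Bases of U(2,13) are all 2-element subsets of 13 elements.
Number of bases = (13 choose 2) = 78.

78


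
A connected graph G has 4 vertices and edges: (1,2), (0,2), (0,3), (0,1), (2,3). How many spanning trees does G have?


By Kirchhoff's matrix tree theorem, the number of spanning trees equals
the determinant of any cofactor of the Laplacian matrix L.
G has 4 vertices and 5 edges.
Computing the (3 x 3) cofactor determinant gives 8.

8


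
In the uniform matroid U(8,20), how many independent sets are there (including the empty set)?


Independent sets of U(8,20) are all subsets of size <= 8.
Count = C(20,0) + C(20,1) + C(20,2) + C(20,3) + C(20,4) + C(20,5) + C(20,6) + C(20,7) + C(20,8)
     = 1 + 20 + 190 + 1140 + 4845 + 15504 + 38760 + 77520 + 125970
     = 263950.

263950


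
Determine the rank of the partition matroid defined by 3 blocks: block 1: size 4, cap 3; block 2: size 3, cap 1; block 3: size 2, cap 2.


Rank of a partition matroid = sum of min(|Si|, ci) for each block.
= min(4,3) + min(3,1) + min(2,2)
= 3 + 1 + 2
= 6.

6


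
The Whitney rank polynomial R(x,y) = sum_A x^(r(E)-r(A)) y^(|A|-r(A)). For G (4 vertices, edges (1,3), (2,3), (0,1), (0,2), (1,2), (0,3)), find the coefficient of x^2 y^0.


R(x,y) = sum over A in 2^E of x^(r(E)-r(A)) * y^(|A|-r(A)).
G has 4 vertices, 6 edges. r(E) = 3.
Enumerate all 2^6 = 64 subsets.
Count subsets with r(E)-r(A)=2 and |A|-r(A)=0: 6.

6


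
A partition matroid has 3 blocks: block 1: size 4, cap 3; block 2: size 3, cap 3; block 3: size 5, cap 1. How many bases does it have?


A basis picks exactly ci elements from block i.
Number of bases = product of C(|Si|, ci).
= C(4,3) * C(3,3) * C(5,1)
= 4 * 1 * 5
= 20.

20


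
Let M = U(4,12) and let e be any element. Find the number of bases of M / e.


Contracting e from U(4,12) gives U(3,11).
Bases of U(3,11) = C(11,3) = (11 * 10 * 9) / (1 * 2 * 3) = 165.

165


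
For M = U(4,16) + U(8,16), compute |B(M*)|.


(M1+M2)* = M1* + M2*.
M1* = U(12,16), bases: C(16,12) = 1820.
M2* = U(8,16), bases: C(16,8) = 12870.
|B(M*)| = 1820 * 12870 = 23423400.

23423400


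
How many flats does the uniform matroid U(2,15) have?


Flats of U(2,15): every subset of size < 2 is a flat, plus E itself.
Count = C(15,0) + C(15,1) + 1
     = 1 + 15 + 1
     = 17.

17


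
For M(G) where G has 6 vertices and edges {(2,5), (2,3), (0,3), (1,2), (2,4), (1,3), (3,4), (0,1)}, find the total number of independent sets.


An independent set in a graphic matroid is an acyclic edge subset.
G has 6 vertices and 8 edges.
Enumerate all 2^8 = 256 subsets, checking for acyclicity.
Total independent sets = 164.

164


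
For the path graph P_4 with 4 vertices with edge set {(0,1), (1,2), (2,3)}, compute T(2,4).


A path on 4 vertices is a tree with 3 edges.
T(x,y) = x^(3) for any tree.
T(2,4) = 2^3 = 8.

8


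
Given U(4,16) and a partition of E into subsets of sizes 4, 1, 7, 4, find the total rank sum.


r(Ai) = min(|Ai|, 4) for each part.
Sum = min(4,4) + min(1,4) + min(7,4) + min(4,4)
    = 4 + 1 + 4 + 4
    = 13.

13


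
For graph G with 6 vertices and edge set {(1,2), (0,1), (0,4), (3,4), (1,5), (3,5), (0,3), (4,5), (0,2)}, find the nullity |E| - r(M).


Cycle rank (nullity) = |E| - r(M) = |E| - (|V| - c).
|E| = 9, |V| = 6, c = 1.
Nullity = 9 - (6 - 1) = 9 - 5 = 4.

4


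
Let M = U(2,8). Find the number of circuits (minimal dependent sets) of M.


In U(2,8), circuits are the (3)-element subsets.
Any set of 3 elements is dependent, and removing any one element gives
an independent set of size 2, so it is a minimal dependent set.
Number of circuits = C(8,3) = (8 * 7 * 6) / (1 * 2 * 3) = 56.

56


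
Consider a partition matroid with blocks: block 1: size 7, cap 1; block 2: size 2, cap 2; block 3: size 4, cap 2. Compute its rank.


Rank of a partition matroid = sum of min(|Si|, ci) for each block.
= min(7,1) + min(2,2) + min(4,2)
= 1 + 2 + 2
= 5.

5


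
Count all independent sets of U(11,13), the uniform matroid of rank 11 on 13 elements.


Independent sets of U(11,13) are all subsets of size <= 11.
Count = C(13,0) + C(13,1) + C(13,2) + C(13,3) + C(13,4) + C(13,5) + C(13,6) + C(13,7) + C(13,8) + C(13,9) + C(13,10) + C(13,11)
     = 1 + 13 + 78 + 286 + 715 + 1287 + 1716 + 1716 + 1287 + 715 + 286 + 78
     = 8178.

8178


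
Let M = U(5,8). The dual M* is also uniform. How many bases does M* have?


The dual of U(r,n) is U(n-r, n) = U(3,8).
Bases of U(3,8) are all (3)-element subsets.
|B(M*)| = C(8,3) = 8! / (3! * 5!) = 56.

56


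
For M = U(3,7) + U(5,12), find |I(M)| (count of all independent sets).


For a direct sum, |I(M1+M2)| = |I(M1)| * |I(M2)|.
|I(U(3,7))| = sum C(7,k) for k=0..3 = 64.
|I(U(5,12))| = sum C(12,k) for k=0..5 = 1586.
Total = 64 * 1586 = 101504.

101504


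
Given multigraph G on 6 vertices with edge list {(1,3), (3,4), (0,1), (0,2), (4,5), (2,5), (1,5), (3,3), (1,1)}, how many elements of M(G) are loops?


In a graphic matroid, a loop is a self-loop edge (u,u) with rank 0.
Examining all 9 edges for self-loops...
Self-loops found: (3,3), (1,1)
Number of loops = 2.

2


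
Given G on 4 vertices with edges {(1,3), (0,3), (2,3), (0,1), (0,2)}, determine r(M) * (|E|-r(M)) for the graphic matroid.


r(M) = |V| - c = 4 - 1 = 3.
nullity = |E| - r(M) = 5 - 3 = 2.
Product = 3 * 2 = 6.

6


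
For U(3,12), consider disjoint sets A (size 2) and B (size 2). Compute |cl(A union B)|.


|A union B| = 2 + 2 = 4 (disjoint).
In U(3,12), cl(S) = S if |S| < 3, else cl(S) = E.
Since 4 >= 3, cl(A union B) = E.
|cl(A union B)| = 12.

12


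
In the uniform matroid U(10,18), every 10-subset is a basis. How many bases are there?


Bases of U(10,18) are all 10-element subsets of the 18-element ground set.
Number of bases = C(18,10).
(18 choose 10) = 43758.

43758


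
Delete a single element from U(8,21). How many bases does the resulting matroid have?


Deleting e from U(8,21) gives U(8,20) since n > r.
Bases of U(8,20) = C(20,8) = 20! / (8! * 12!) = 125970.

125970


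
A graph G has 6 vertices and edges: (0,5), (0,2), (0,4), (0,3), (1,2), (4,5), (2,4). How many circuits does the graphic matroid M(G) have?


A circuit in a graphic matroid = edge set of a simple cycle.
G has 6 vertices and 7 edges.
Enumerating all minimal edge subsets forming cycles...
Total circuits found: 3.

3


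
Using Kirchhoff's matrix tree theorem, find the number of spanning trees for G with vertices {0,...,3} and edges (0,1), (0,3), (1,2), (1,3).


By Kirchhoff's matrix tree theorem, the number of spanning trees equals
the determinant of any cofactor of the Laplacian matrix L.
G has 4 vertices and 4 edges.
Computing the (3 x 3) cofactor determinant gives 3.

3


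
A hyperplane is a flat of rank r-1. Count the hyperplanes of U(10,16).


Hyperplanes of U(10,16) are flats of rank 9.
In a uniform matroid, these are exactly the (9)-element subsets.
Count = C(16,9) = 11440.

11440


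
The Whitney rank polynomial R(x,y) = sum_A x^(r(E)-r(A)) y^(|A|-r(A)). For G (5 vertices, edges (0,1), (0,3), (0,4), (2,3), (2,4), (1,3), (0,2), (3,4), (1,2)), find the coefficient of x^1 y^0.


R(x,y) = sum over A in 2^E of x^(r(E)-r(A)) * y^(|A|-r(A)).
G has 5 vertices, 9 edges. r(E) = 4.
Enumerate all 2^9 = 512 subsets.
Count subsets with r(E)-r(A)=1 and |A|-r(A)=0: 77.

77


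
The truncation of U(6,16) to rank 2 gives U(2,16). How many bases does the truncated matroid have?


Truncating U(6,16) to rank 2 gives U(2,16).
Bases of U(2,16) are all 2-element subsets of 16 elements.
Number of bases = C(16,2) = 16! / (2! * 14!) = 120.

120


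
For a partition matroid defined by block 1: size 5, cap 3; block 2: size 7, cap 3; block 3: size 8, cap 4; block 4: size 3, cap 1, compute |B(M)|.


A basis picks exactly ci elements from block i.
Number of bases = product of C(|Si|, ci).
= C(5,3) * C(7,3) * C(8,4) * C(3,1)
= 10 * 35 * 70 * 3
= 73500.

73500


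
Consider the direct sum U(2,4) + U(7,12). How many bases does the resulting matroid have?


Bases of a direct sum M1 + M2: |B| = |B(M1)| * |B(M2)|.
|B(U(2,4))| = C(4,2) = 6.
|B(U(7,12))| = C(12,7) = 792.
Total bases = 6 * 792 = 4752.

4752


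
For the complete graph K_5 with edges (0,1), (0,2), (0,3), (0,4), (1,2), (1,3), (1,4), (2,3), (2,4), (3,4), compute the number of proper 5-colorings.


P(K_5, k) = k(k-1)(k-2)...(k-4).
P(5) = (5) * (4) * (3) * (2) * (1) = 120.

120


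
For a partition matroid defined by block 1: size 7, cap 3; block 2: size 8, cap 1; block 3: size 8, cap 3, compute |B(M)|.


A basis picks exactly ci elements from block i.
Number of bases = product of C(|Si|, ci).
= C(7,3) * C(8,1) * C(8,3)
= 35 * 8 * 56
= 15680.

15680


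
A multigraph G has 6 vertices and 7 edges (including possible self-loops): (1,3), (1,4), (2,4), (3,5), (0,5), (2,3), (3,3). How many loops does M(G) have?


In a graphic matroid, a loop is a self-loop edge (u,u) with rank 0.
Examining all 7 edges for self-loops...
Self-loops found: (3,3)
Number of loops = 1.

1


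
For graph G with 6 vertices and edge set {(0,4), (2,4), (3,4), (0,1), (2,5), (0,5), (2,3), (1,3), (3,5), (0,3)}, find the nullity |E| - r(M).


Cycle rank (nullity) = |E| - r(M) = |E| - (|V| - c).
|E| = 10, |V| = 6, c = 1.
Nullity = 10 - (6 - 1) = 10 - 5 = 5.

5


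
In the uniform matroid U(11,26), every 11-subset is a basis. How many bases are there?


Bases of U(11,26) are all 11-element subsets of the 26-element ground set.
Number of bases = C(26,11).
(26 choose 11) = 7726160.

7726160


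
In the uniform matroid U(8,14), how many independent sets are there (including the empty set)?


Independent sets of U(8,14) are all subsets of size <= 8.
Count = (14 choose 0) + (14 choose 1) + (14 choose 2) + (14 choose 3) + (14 choose 4) + (14 choose 5) + (14 choose 6) + (14 choose 7) + (14 choose 8)
     = 1 + 14 + 91 + 364 + 1001 + 2002 + 3003 + 3432 + 3003
     = 12911.

12911


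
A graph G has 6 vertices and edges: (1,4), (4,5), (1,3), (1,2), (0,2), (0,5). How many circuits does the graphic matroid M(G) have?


A circuit in a graphic matroid = edge set of a simple cycle.
G has 6 vertices and 6 edges.
Enumerating all minimal edge subsets forming cycles...
Total circuits found: 1.

1


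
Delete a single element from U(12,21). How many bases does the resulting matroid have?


Deleting e from U(12,21) gives U(12,20) since n > r.
Bases of U(12,20) = (20 choose 12) = 125970.

125970


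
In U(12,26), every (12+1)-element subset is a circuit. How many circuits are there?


In U(12,26), circuits are the (13)-element subsets.
Any set of 13 elements is dependent, and removing any one element gives
an independent set of size 12, so it is a minimal dependent set.
Number of circuits = (26 choose 13) = 10400600.

10400600


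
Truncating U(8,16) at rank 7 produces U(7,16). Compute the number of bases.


Truncating U(8,16) to rank 7 gives U(7,16).
Bases of U(7,16) are all 7-element subsets of 16 elements.
Number of bases = C(16,7) = 16! / (7! * 9!) = 11440.

11440


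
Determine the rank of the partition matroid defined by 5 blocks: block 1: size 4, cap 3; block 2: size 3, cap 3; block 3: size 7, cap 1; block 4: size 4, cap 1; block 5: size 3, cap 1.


Rank of a partition matroid = sum of min(|Si|, ci) for each block.
= min(4,3) + min(3,3) + min(7,1) + min(4,1) + min(3,1)
= 3 + 3 + 1 + 1 + 1
= 9.

9


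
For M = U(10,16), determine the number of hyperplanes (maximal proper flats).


Hyperplanes of U(10,16) are flats of rank 9.
In a uniform matroid, these are exactly the (9)-element subsets.
Count = C(16,9) = 16! / (9! * 7!) = 11440.

11440


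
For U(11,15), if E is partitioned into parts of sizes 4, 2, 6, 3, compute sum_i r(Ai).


r(Ai) = min(|Ai|, 11) for each part.
Sum = min(4,11) + min(2,11) + min(6,11) + min(3,11)
    = 4 + 2 + 6 + 3
    = 15.

15


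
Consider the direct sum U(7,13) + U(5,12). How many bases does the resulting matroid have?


Bases of a direct sum M1 + M2: |B| = |B(M1)| * |B(M2)|.
|B(U(7,13))| = C(13,7) = 1716.
|B(U(5,12))| = C(12,5) = 792.
Total bases = 1716 * 792 = 1359072.

1359072


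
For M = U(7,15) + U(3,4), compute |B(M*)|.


(M1+M2)* = M1* + M2*.
M1* = U(8,15), bases: C(15,8) = 6435.
M2* = U(1,4), bases: C(4,1) = 4.
|B(M*)| = 6435 * 4 = 25740.

25740


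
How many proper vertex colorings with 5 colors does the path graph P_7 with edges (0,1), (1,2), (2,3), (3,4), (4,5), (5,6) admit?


P(P_7, k) = k * (k-1)^(6).
P(5) = 5 * 4^6 = 5 * 4096 = 20480.

20480


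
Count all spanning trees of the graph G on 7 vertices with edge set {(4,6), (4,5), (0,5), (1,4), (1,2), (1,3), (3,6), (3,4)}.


By Kirchhoff's matrix tree theorem, the number of spanning trees equals
the determinant of any cofactor of the Laplacian matrix L.
G has 7 vertices and 8 edges.
Computing the (6 x 6) cofactor determinant gives 8.

8


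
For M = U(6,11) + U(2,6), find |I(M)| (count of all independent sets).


For a direct sum, |I(M1+M2)| = |I(M1)| * |I(M2)|.
|I(U(6,11))| = sum C(11,k) for k=0..6 = 1486.
|I(U(2,6))| = sum C(6,k) for k=0..2 = 22.
Total = 1486 * 22 = 32692.

32692


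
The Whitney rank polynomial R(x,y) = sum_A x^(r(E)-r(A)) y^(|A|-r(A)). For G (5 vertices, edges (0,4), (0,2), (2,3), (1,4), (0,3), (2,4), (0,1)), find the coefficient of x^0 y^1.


R(x,y) = sum over A in 2^E of x^(r(E)-r(A)) * y^(|A|-r(A)).
G has 5 vertices, 7 edges. r(E) = 4.
Enumerate all 2^7 = 128 subsets.
Count subsets with r(E)-r(A)=0 and |A|-r(A)=1: 19.

19


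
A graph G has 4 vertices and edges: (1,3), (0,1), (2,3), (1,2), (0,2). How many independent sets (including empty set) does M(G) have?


An independent set in a graphic matroid is an acyclic edge subset.
G has 4 vertices and 5 edges.
Enumerate all 2^5 = 32 subsets, checking for acyclicity.
Total independent sets = 24.

24


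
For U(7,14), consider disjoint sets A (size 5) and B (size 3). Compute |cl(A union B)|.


|A union B| = 5 + 3 = 8 (disjoint).
In U(7,14), cl(S) = S if |S| < 7, else cl(S) = E.
Since 8 >= 7, cl(A union B) = E.
|cl(A union B)| = 14.

14


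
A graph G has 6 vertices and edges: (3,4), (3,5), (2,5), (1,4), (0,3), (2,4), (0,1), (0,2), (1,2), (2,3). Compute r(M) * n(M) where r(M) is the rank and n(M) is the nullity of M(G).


r(M) = |V| - c = 6 - 1 = 5.
nullity = |E| - r(M) = 10 - 5 = 5.
Product = 5 * 5 = 25.

25


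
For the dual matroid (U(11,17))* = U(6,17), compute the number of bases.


The dual of U(r,n) is U(n-r, n) = U(6,17).
Bases of U(6,17) are all (6)-element subsets.
|B(M*)| = C(17,6) = 12376.

12376


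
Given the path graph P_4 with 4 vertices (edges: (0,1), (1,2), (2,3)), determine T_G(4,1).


A path on 4 vertices is a tree with 3 edges.
T(x,y) = x^(3) for any tree.
T(4,1) = 4^3 = 64.

64


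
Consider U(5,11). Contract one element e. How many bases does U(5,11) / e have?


Contracting e from U(5,11) gives U(4,10).
Bases of U(4,10) = C(10,4) = 10! / (4! * 6!) = 210.

210


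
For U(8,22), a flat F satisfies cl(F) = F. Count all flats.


Flats of U(8,22): every subset of size < 8 is a flat, plus E itself.
Count = C(22,0) + C(22,1) + C(22,2) + C(22,3) + C(22,4) + C(22,5) + C(22,6) + C(22,7) + 1
     = 1 + 22 + 231 + 1540 + 7315 + 26334 + 74613 + 170544 + 1
     = 280601.

280601


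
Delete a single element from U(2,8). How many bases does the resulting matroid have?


Deleting e from U(2,8) gives U(2,7) since n > r.
Bases of U(2,7) = C(7,2) = (7 * 6) / (1 * 2) = 21.

21


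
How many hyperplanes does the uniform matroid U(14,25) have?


Hyperplanes of U(14,25) are flats of rank 13.
In a uniform matroid, these are exactly the (13)-element subsets.
Count = (25 choose 13) = 5200300.

5200300


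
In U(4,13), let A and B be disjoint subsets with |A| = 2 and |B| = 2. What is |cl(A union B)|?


|A union B| = 2 + 2 = 4 (disjoint).
In U(4,13), cl(S) = S if |S| < 4, else cl(S) = E.
Since 4 >= 4, cl(A union B) = E.
|cl(A union B)| = 13.

13


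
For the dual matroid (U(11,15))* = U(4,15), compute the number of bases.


The dual of U(r,n) is U(n-r, n) = U(4,15).
Bases of U(4,15) are all (4)-element subsets.
|B(M*)| = (15 choose 4) = 1365.

1365


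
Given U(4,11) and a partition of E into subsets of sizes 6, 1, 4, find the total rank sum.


r(Ai) = min(|Ai|, 4) for each part.
Sum = min(6,4) + min(1,4) + min(4,4)
    = 4 + 1 + 4
    = 9.

9


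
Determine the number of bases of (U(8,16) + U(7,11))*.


(M1+M2)* = M1* + M2*.
M1* = U(8,16), bases: C(16,8) = 12870.
M2* = U(4,11), bases: C(11,4) = 330.
|B(M*)| = 12870 * 330 = 4247100.

4247100


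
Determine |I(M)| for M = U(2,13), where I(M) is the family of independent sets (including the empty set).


Independent sets of U(2,13) are all subsets of size <= 2.
Count = (13 choose 0) + (13 choose 1) + (13 choose 2)
     = 1 + 13 + 78
     = 92.

92


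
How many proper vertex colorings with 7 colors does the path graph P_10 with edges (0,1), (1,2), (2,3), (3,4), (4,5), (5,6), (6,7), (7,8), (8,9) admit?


P(P_10, k) = k * (k-1)^(9).
P(7) = 7 * 6^9 = 7 * 10077696 = 70543872.

70543872


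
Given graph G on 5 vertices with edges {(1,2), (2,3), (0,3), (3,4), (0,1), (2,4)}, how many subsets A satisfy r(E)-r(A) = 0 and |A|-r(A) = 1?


R(x,y) = sum over A in 2^E of x^(r(E)-r(A)) * y^(|A|-r(A)).
G has 5 vertices, 6 edges. r(E) = 4.
Enumerate all 2^6 = 64 subsets.
Count subsets with r(E)-r(A)=0 and |A|-r(A)=1: 6.

6


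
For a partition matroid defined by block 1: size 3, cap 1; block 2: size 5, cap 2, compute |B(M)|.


A basis picks exactly ci elements from block i.
Number of bases = product of C(|Si|, ci).
= C(3,1) * C(5,2)
= 3 * 10
= 30.

30


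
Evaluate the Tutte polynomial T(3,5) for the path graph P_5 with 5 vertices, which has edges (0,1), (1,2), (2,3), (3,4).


A path on 5 vertices is a tree with 4 edges.
T(x,y) = x^(4) for any tree.
T(3,5) = 3^4 = 81.

81


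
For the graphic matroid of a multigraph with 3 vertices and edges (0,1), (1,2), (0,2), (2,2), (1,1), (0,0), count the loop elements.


In a graphic matroid, a loop is a self-loop edge (u,u) with rank 0.
Examining all 6 edges for self-loops...
Self-loops found: (2,2), (1,1), (0,0)
Number of loops = 3.

3


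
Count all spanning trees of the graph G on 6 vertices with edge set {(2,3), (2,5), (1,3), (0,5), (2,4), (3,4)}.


By Kirchhoff's matrix tree theorem, the number of spanning trees equals
the determinant of any cofactor of the Laplacian matrix L.
G has 6 vertices and 6 edges.
Computing the (5 x 5) cofactor determinant gives 3.

3


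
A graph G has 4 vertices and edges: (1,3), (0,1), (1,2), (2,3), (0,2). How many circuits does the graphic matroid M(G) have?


A circuit in a graphic matroid = edge set of a simple cycle.
G has 4 vertices and 5 edges.
Enumerating all minimal edge subsets forming cycles...
Total circuits found: 3.

3


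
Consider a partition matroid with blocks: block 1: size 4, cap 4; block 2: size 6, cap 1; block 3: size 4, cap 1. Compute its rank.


Rank of a partition matroid = sum of min(|Si|, ci) for each block.
= min(4,4) + min(6,1) + min(4,1)
= 4 + 1 + 1
= 6.

6


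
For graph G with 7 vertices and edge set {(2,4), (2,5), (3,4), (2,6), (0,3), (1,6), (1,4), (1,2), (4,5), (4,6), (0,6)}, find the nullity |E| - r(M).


Cycle rank (nullity) = |E| - r(M) = |E| - (|V| - c).
|E| = 11, |V| = 7, c = 1.
Nullity = 11 - (7 - 1) = 11 - 6 = 5.

5


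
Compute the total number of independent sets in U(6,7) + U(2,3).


For a direct sum, |I(M1+M2)| = |I(M1)| * |I(M2)|.
|I(U(6,7))| = sum C(7,k) for k=0..6 = 127.
|I(U(2,3))| = sum C(3,k) for k=0..2 = 7.
Total = 127 * 7 = 889.

889


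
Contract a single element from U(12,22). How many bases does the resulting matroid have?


Contracting e from U(12,22) gives U(11,21).
Bases of U(11,21) = (21 choose 11) = 352716.

352716


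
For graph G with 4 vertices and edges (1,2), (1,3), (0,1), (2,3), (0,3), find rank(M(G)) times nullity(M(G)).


r(M) = |V| - c = 4 - 1 = 3.
nullity = |E| - r(M) = 5 - 3 = 2.
Product = 3 * 2 = 6.

6


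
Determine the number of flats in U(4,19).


Flats of U(4,19): every subset of size < 4 is a flat, plus E itself.
Count = C(19,0) + C(19,1) + C(19,2) + C(19,3) + 1
     = 1 + 19 + 171 + 969 + 1
     = 1161.

1161
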